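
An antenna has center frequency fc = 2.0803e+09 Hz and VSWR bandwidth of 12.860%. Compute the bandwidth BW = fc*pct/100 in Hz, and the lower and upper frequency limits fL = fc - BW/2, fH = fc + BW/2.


BW = 2.0803e+09 * 12.860/100 = 2.675266e+08 Hz
fL = 2.0803e+09 - 2.675266e+08/2 = 1.947e+09 Hz
fH = 2.0803e+09 + 2.675266e+08/2 = 2.214e+09 Hz

BW=2.675e+08 Hz, fL=1.947e+09 Hz, fH=2.214e+09 Hz


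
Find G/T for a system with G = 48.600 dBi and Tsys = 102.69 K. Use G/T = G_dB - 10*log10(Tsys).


G/T = 48.600 - 10*log10(102.69) = 48.600 - 20.11528 = 28.48 dB/K

28.48 dB/K


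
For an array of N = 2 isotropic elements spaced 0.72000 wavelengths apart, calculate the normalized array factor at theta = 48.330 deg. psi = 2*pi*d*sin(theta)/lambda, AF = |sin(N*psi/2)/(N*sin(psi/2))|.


psi = 2*pi*0.72000*sin(48.330 deg) = 3.379287 rad
AF = |sin(2*3.379287/2) / (2*sin(3.379287/2))| = 0.1186

0.1186


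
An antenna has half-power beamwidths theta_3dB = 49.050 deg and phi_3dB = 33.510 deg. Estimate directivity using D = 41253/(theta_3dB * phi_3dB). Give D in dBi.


D_linear = 41253 / (49.050 * 33.510) = 25.09817
D_dBi = 10 * log10(25.09817) = 14.00 dBi

14.00 dBi


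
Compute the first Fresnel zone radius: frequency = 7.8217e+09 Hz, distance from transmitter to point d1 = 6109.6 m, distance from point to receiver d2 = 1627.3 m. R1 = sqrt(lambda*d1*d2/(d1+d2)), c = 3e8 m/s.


lambda = c / f = 3.0000e+08 / 7.8217e+09 = 0.03835483 m
R1 = sqrt(0.03835483 * 6109.6 * 1627.3 / (6109.6 + 1627.3)) = 7.020 m

7.020 m


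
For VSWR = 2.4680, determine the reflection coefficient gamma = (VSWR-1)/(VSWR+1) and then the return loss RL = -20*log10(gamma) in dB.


gamma = (2.4680 - 1) / (2.4680 + 1) = 0.4232987
RL = -20 * log10(0.4232987) = 7.467 dB

7.467 dB


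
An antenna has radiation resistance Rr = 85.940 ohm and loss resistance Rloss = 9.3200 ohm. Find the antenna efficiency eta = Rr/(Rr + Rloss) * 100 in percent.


eta = 85.940 / (85.940 + 9.3200) * 100 = 90.22%

90.22%


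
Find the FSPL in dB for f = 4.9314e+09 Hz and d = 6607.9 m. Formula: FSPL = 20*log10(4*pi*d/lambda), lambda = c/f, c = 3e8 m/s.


lambda = c / f = 3.0000e+08 / 4.9314e+09 = 0.06083465 m
FSPL = 20 * log10(4*pi*6607.9/0.06083465) = 122.7 dB

122.7 dB


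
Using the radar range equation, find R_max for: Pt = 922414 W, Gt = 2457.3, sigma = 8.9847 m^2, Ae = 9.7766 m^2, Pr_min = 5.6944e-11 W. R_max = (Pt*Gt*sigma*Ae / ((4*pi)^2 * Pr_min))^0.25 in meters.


R^4 = 922414*2457.3*8.9847*9.7766 / ((4*pi)^2 * 5.6944e-11) = 2.214154e+19
R_max = 2.214154e+19^0.25 = 68596 m

68596 m


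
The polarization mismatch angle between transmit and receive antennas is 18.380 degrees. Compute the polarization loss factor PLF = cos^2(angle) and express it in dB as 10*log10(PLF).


PLF_linear = cos^2(18.380 deg) = 0.9005747
PLF_dB = 10 * log10(0.9005747) = -0.4548 dB

-0.4548 dB


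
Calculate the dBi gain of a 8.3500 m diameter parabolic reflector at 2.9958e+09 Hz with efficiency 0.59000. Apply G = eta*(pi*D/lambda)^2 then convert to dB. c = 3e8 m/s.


lambda = c / f = 3.0000e+08 / 2.9958e+09 = 0.1001402 m
G_linear = 0.59000 * (pi * 8.3500 / 0.1001402)^2 = 40486.27
G_dBi = 10 * log10(40486.27) = 46.07 dBi

46.07 dBi


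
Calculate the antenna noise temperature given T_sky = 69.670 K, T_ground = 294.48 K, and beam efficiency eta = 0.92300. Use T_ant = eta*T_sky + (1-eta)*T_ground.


T_ant = 0.92300 * 69.670 + (1 - 0.92300) * 294.48 = 86.98 K

86.98 K


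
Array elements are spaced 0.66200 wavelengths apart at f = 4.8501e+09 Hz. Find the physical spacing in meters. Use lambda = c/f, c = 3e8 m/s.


lambda = c / f = 3.0000e+08 / 4.8501e+09 = 0.06185439 m
d = 0.66200 * 0.06185439 = 0.04095 m

0.04095 m


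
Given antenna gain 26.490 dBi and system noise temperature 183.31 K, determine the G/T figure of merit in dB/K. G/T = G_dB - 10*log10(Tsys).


G/T = 26.490 - 10*log10(183.31) = 26.490 - 22.63186 = 3.858 dB/K

3.858 dB/K


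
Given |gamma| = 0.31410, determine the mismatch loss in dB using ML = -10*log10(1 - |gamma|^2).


ML = -10 * log10(1 - 0.31410^2) = -10 * log10(0.90134119) = 0.4511 dB

0.4511 dB


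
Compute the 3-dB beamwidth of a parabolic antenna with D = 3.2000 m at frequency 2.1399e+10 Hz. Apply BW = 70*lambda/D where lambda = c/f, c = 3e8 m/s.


lambda = c / f = 3.0000e+08 / 2.1399e+10 = 0.01401935 m
BW = 70 * 0.01401935 / 3.2000 = 0.3067 deg

0.3067 deg


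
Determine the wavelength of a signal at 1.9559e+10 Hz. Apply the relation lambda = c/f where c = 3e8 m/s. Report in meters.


lambda = c / f = 3.0000e+08 / 1.9559e+10 = 0.01534 m

0.01534 m


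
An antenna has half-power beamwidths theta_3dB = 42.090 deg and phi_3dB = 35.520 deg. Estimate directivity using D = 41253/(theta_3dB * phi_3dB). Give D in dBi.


D_linear = 41253 / (42.090 * 35.520) = 27.59330
D_dBi = 10 * log10(27.59330) = 14.41 dBi

14.41 dBi


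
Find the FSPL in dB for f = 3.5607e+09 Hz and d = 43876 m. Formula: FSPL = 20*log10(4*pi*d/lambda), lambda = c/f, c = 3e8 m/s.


lambda = c / f = 3.0000e+08 / 3.5607e+09 = 0.08425310 m
FSPL = 20 * log10(4*pi*43876/0.08425310) = 136.3 dB

136.3 dB


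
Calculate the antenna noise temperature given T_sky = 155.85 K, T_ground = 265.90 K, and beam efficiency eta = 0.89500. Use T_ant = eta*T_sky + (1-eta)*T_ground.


T_ant = 0.89500 * 155.85 + (1 - 0.89500) * 265.90 = 167.4 K

167.4 K


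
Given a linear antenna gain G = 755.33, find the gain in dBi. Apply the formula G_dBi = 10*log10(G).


G_dBi = 10 * log10(755.33) = 28.78 dBi

28.78 dBi


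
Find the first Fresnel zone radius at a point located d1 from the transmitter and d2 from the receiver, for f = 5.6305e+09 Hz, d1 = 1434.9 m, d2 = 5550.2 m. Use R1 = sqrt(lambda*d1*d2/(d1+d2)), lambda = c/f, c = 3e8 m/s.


lambda = c / f = 3.0000e+08 / 5.6305e+09 = 0.05328124 m
R1 = sqrt(0.05328124 * 1434.9 * 5550.2 / (1434.9 + 5550.2)) = 7.794 m

7.794 m


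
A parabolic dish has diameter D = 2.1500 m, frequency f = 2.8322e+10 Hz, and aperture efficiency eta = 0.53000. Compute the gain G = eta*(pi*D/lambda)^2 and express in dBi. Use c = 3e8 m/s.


lambda = c / f = 3.0000e+08 / 2.8322e+10 = 0.01059247 m
G_linear = 0.53000 * (pi * 2.1500 / 0.01059247)^2 = 215505.3
G_dBi = 10 * log10(215505.3) = 53.33 dBi

53.33 dBi


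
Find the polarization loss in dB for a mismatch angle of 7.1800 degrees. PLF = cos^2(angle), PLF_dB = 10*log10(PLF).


PLF_linear = cos^2(7.1800 deg) = 0.9843783
PLF_dB = 10 * log10(0.9843783) = -0.06838 dB

-0.06838 dB


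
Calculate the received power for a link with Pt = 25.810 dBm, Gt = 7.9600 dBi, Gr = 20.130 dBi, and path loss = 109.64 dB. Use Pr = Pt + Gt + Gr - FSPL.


Pr = 25.810 + 7.9600 + 20.130 - 109.64 = -55.74 dBm

-55.74 dBm


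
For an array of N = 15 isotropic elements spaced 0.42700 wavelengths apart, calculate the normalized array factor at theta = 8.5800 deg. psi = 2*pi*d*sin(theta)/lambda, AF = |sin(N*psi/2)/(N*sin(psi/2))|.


psi = 2*pi*0.42700*sin(8.5800 deg) = 0.4002654 rad
AF = |sin(15*0.4002654/2) / (15*sin(0.4002654/2))| = 0.04666

0.04666


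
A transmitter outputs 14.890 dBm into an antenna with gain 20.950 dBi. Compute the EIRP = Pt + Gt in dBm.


EIRP = Pt + Gt = 14.890 + 20.950 = 35.84 dBm

35.84 dBm


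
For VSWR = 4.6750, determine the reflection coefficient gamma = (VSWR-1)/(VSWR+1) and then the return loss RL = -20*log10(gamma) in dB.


gamma = (4.6750 - 1) / (4.6750 + 1) = 0.6475771
RL = -20 * log10(0.6475771) = 3.774 dB

3.774 dB


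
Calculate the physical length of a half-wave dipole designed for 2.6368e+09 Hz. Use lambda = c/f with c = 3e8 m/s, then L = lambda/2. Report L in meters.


lambda = c / f = 3.0000e+08 / 2.6368e+09 = 0.1137743 m
L = lambda / 2 = 0.1137743 / 2 = 0.05689 m

0.05689 m


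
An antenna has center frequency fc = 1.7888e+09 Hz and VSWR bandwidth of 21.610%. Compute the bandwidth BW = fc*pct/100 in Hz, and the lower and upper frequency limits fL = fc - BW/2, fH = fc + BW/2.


BW = 1.7888e+09 * 21.610/100 = 3.865597e+08 Hz
fL = 1.7888e+09 - 3.865597e+08/2 = 1.596e+09 Hz
fH = 1.7888e+09 + 3.865597e+08/2 = 1.982e+09 Hz

BW=3.866e+08 Hz, fL=1.596e+09 Hz, fH=1.982e+09 Hz


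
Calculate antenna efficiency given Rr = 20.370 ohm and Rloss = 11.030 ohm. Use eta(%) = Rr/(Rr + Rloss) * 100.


eta = 20.370 / (20.370 + 11.030) * 100 = 64.87%

64.87%


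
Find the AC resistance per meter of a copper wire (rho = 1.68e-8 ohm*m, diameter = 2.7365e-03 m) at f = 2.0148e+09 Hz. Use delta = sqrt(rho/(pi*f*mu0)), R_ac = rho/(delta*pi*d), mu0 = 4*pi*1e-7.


delta = sqrt(1.68e-8 / (pi * 2.0148e+09 * 4*pi*1e-7)) = 1.453312e-06 m
R_ac = 1.68e-8 / (1.453312e-06 * pi * 2.7365e-03) = 1.345 ohm/m

1.345 ohm/m


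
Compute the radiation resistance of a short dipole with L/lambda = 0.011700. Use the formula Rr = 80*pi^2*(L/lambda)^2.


Rr = 80 * pi^2 * (0.011700)^2 = 80 * 9.869604 * 1.368900e-04 = 0.1081 ohm

0.1081 ohm


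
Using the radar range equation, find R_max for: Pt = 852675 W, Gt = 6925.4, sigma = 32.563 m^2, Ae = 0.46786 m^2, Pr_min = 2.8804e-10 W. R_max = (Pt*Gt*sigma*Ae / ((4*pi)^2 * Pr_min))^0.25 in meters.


R^4 = 852675*6925.4*32.563*0.46786 / ((4*pi)^2 * 2.8804e-10) = 1.977863e+18
R_max = 1.977863e+18^0.25 = 37502 m

37502 m


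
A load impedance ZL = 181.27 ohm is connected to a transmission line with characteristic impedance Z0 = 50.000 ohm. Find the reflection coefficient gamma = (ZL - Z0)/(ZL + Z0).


gamma = (181.27 - 50.000) / (181.27 + 50.000) = 0.5676

0.5676


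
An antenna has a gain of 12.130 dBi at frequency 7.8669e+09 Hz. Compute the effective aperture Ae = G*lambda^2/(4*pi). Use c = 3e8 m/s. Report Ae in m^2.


lambda = c / f = 3.0000e+08 / 7.8669e+09 = 0.03813446 m
G_linear = 10^(12.130/10) = 16.33052
Ae = G_linear * lambda^2 / (4*pi) = 16.33052 * 0.03813446^2 / (4*pi) = 1.890e-03 m^2

1.890e-03 m^2


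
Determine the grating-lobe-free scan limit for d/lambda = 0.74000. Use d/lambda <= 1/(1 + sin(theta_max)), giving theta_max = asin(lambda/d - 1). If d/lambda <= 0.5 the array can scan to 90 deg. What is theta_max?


lambda/d - 1 = 1/0.74000 - 1 = 0.3513514
theta_max = asin(0.3513514) = 20.57 deg

20.57 deg


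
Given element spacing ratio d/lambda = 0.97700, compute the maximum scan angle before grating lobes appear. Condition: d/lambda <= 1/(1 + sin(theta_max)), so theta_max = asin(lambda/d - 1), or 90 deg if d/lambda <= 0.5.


lambda/d - 1 = 1/0.97700 - 1 = 0.02354145
theta_max = asin(0.02354145) = 1.349 deg

1.349 deg


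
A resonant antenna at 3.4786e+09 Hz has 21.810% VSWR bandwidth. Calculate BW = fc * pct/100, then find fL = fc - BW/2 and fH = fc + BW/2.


BW = 3.4786e+09 * 21.810/100 = 7.586827e+08 Hz
fL = 3.4786e+09 - 7.586827e+08/2 = 3.099e+09 Hz
fH = 3.4786e+09 + 7.586827e+08/2 = 3.858e+09 Hz

BW=7.587e+08 Hz, fL=3.099e+09 Hz, fH=3.858e+09 Hz


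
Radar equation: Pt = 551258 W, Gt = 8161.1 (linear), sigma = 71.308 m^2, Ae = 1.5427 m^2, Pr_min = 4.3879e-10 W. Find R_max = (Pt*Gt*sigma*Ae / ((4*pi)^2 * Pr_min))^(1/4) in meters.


R^4 = 551258*8161.1*71.308*1.5427 / ((4*pi)^2 * 4.3879e-10) = 7.142445e+18
R_max = 7.142445e+18^0.25 = 51697 m

51697 m


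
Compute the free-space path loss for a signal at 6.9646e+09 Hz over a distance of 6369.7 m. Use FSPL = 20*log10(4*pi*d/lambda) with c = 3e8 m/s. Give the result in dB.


lambda = c / f = 3.0000e+08 / 6.9646e+09 = 0.04307498 m
FSPL = 20 * log10(4*pi*6369.7/0.04307498) = 125.4 dB

125.4 dB


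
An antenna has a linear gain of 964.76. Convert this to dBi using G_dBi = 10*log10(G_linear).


G_dBi = 10 * log10(964.76) = 29.84 dBi

29.84 dBi


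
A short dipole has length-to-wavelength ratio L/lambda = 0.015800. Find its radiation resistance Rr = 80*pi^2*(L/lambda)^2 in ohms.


Rr = 80 * pi^2 * (0.015800)^2 = 80 * 9.869604 * 2.496400e-04 = 0.1971 ohm

0.1971 ohm


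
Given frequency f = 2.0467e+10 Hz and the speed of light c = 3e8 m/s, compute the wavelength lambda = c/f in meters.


lambda = c / f = 3.0000e+08 / 2.0467e+10 = 0.01466 m

0.01466 m


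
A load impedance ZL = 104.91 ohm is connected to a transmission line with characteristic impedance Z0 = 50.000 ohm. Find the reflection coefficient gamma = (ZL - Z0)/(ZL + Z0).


gamma = (104.91 - 50.000) / (104.91 + 50.000) = 0.3545

0.3545


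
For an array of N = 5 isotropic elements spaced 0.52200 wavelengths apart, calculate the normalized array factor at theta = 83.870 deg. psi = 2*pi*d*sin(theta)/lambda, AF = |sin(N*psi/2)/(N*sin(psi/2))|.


psi = 2*pi*0.52200*sin(83.870 deg) = 3.261069 rad
AF = |sin(5*3.261069/2) / (5*sin(3.261069/2))| = 0.1915

0.1915


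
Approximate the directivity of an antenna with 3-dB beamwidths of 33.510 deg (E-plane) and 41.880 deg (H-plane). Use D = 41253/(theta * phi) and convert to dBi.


D_linear = 41253 / (33.510 * 41.880) = 29.39507
D_dBi = 10 * log10(29.39507) = 14.68 dBi

14.68 dBi


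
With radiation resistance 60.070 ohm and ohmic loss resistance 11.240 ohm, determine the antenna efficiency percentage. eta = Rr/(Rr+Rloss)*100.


eta = 60.070 / (60.070 + 11.240) * 100 = 84.24%

84.24%


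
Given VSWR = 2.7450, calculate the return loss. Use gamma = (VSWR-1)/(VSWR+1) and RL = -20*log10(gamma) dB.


gamma = (2.7450 - 1) / (2.7450 + 1) = 0.4659546
RL = -20 * log10(0.4659546) = 6.633 dB

6.633 dB


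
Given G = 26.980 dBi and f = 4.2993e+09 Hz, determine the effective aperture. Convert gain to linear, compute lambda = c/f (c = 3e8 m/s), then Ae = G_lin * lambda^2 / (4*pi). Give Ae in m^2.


lambda = c / f = 3.0000e+08 / 4.2993e+09 = 0.06977880 m
G_linear = 10^(26.980/10) = 498.8845
Ae = G_linear * lambda^2 / (4*pi) = 498.8845 * 0.06977880^2 / (4*pi) = 0.1933 m^2

0.1933 m^2


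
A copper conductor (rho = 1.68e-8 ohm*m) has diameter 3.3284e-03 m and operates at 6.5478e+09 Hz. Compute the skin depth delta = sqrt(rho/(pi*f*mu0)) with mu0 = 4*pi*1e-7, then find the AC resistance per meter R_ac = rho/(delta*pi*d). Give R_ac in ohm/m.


delta = sqrt(1.68e-8 / (pi * 6.5478e+09 * 4*pi*1e-7)) = 8.061708e-07 m
R_ac = 1.68e-8 / (8.061708e-07 * pi * 3.3284e-03) = 1.993 ohm/m

1.993 ohm/m


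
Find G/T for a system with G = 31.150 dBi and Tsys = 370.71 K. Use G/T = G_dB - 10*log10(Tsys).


G/T = 31.150 - 10*log10(370.71) = 31.150 - 25.69034 = 5.460 dB/K

5.460 dB/K


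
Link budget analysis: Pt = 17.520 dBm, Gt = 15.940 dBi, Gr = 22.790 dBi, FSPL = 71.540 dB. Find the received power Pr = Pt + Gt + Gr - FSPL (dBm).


Pr = 17.520 + 15.940 + 22.790 - 71.540 = -15.29 dBm

-15.29 dBm


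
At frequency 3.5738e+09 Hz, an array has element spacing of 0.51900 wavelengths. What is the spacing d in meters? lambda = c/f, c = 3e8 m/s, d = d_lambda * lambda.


lambda = c / f = 3.0000e+08 / 3.5738e+09 = 0.08394426 m
d = 0.51900 * 0.08394426 = 0.04357 m

0.04357 m


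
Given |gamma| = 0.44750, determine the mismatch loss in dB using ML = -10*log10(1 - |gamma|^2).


ML = -10 * log10(1 - 0.44750^2) = -10 * log10(0.79974375) = 0.9705 dB

0.9705 dB


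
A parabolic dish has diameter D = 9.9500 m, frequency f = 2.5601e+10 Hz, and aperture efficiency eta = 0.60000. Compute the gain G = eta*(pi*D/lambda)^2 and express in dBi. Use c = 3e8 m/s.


lambda = c / f = 3.0000e+08 / 2.5601e+10 = 0.01171829 m
G_linear = 0.60000 * (pi * 9.9500 / 0.01171829)^2 = 4.269418e+06
G_dBi = 10 * log10(4.269418e+06) = 66.30 dBi

66.30 dBi


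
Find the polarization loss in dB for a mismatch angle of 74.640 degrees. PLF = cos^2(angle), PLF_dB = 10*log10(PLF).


PLF_linear = cos^2(74.640 deg) = 0.07016300
PLF_dB = 10 * log10(0.07016300) = -11.54 dB

-11.54 dB


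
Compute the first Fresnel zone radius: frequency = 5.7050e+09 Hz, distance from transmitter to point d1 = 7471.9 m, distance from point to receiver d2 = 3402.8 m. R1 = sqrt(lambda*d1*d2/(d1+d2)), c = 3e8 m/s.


lambda = c / f = 3.0000e+08 / 5.7050e+09 = 0.05258545 m
R1 = sqrt(0.05258545 * 7471.9 * 3402.8 / (7471.9 + 3402.8)) = 11.09 m

11.09 m


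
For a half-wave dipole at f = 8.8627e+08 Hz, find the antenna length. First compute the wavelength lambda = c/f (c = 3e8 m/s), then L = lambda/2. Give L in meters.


lambda = c / f = 3.0000e+08 / 8.8627e+08 = 0.3384973 m
L = lambda / 2 = 0.3384973 / 2 = 0.1692 m

0.1692 m


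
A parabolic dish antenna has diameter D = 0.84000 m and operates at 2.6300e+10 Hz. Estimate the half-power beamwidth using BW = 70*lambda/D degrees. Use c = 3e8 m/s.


lambda = c / f = 3.0000e+08 / 2.6300e+10 = 0.01140684 m
BW = 70 * 0.01140684 / 0.84000 = 0.9506 deg

0.9506 deg


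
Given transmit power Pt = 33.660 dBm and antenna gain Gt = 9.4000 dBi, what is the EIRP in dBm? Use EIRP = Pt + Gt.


EIRP = Pt + Gt = 33.660 + 9.4000 = 43.06 dBm

43.06 dBm


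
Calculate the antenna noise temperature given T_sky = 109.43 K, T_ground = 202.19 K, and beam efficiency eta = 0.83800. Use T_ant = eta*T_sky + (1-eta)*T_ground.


T_ant = 0.83800 * 109.43 + (1 - 0.83800) * 202.19 = 124.5 K

124.5 K


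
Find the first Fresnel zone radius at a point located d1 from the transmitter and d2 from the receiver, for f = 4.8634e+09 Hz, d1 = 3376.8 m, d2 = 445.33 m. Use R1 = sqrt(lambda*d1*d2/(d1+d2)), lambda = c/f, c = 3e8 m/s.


lambda = c / f = 3.0000e+08 / 4.8634e+09 = 0.06168524 m
R1 = sqrt(0.06168524 * 3376.8 * 445.33 / (3376.8 + 445.33)) = 4.926 m

4.926 m


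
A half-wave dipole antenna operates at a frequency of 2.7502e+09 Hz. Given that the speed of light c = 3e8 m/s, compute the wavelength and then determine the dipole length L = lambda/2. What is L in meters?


lambda = c / f = 3.0000e+08 / 2.7502e+09 = 0.1090830 m
L = lambda / 2 = 0.1090830 / 2 = 0.05454 m

0.05454 m


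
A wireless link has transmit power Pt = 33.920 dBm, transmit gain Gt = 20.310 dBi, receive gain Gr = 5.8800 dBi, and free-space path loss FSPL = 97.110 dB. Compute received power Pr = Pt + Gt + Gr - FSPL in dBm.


Pr = 33.920 + 20.310 + 5.8800 - 97.110 = -37.00 dBm

-37.00 dBm


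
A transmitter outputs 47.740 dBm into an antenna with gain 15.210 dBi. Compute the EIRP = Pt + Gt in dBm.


EIRP = Pt + Gt = 47.740 + 15.210 = 62.95 dBm

62.95 dBm


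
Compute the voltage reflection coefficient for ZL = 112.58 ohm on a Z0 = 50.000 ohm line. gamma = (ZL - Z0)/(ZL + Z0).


gamma = (112.58 - 50.000) / (112.58 + 50.000) = 0.3849

0.3849


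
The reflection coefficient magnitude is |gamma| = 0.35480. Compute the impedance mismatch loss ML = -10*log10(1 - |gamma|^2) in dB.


ML = -10 * log10(1 - 0.35480^2) = -10 * log10(0.87411696) = 0.5843 dB

0.5843 dB


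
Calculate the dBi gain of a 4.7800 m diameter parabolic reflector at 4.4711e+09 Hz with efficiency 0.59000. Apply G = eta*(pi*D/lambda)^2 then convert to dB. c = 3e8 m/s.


lambda = c / f = 3.0000e+08 / 4.4711e+09 = 0.06709758 m
G_linear = 0.59000 * (pi * 4.7800 / 0.06709758)^2 = 29552.47
G_dBi = 10 * log10(29552.47) = 44.71 dBi

44.71 dBi


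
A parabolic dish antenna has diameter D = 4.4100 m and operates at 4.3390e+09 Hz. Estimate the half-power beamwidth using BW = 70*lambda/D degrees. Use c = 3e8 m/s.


lambda = c / f = 3.0000e+08 / 4.3390e+09 = 0.06914035 m
BW = 70 * 0.06914035 / 4.4100 = 1.097 deg

1.097 deg


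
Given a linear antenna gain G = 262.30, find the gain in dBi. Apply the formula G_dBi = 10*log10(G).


G_dBi = 10 * log10(262.30) = 24.19 dBi

24.19 dBi


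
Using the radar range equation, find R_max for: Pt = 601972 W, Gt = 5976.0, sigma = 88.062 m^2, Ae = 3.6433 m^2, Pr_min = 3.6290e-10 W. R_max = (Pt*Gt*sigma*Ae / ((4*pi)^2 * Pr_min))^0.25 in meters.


R^4 = 601972*5976.0*88.062*3.6433 / ((4*pi)^2 * 3.6290e-10) = 2.014019e+19
R_max = 2.014019e+19^0.25 = 66991 m

66991 m


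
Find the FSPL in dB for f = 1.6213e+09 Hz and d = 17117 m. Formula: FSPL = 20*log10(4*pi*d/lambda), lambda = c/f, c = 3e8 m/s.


lambda = c / f = 3.0000e+08 / 1.6213e+09 = 0.1850367 m
FSPL = 20 * log10(4*pi*17117/0.1850367) = 121.3 dB

121.3 dB


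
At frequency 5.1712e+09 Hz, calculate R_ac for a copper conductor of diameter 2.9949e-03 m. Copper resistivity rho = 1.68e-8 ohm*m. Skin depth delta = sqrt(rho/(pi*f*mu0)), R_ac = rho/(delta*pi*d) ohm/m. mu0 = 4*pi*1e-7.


delta = sqrt(1.68e-8 / (pi * 5.1712e+09 * 4*pi*1e-7)) = 9.071500e-07 m
R_ac = 1.68e-8 / (9.071500e-07 * pi * 2.9949e-03) = 1.968 ohm/m

1.968 ohm/m


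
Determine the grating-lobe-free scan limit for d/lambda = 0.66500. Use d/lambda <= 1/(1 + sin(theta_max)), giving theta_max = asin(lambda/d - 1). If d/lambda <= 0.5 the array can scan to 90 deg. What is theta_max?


lambda/d - 1 = 1/0.66500 - 1 = 0.5037594
theta_max = asin(0.5037594) = 30.25 deg

30.25 deg


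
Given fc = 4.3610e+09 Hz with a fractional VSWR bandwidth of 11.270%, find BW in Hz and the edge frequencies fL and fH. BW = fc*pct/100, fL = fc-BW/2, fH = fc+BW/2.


BW = 4.3610e+09 * 11.270/100 = 4.914847e+08 Hz
fL = 4.3610e+09 - 4.914847e+08/2 = 4.115e+09 Hz
fH = 4.3610e+09 + 4.914847e+08/2 = 4.607e+09 Hz

BW=4.915e+08 Hz, fL=4.115e+09 Hz, fH=4.607e+09 Hz


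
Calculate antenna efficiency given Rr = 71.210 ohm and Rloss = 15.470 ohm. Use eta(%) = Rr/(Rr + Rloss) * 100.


eta = 71.210 / (71.210 + 15.470) * 100 = 82.15%

82.15%


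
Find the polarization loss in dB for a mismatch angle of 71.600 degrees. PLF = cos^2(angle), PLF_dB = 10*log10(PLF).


PLF_linear = cos^2(71.600 deg) = 0.09963431
PLF_dB = 10 * log10(0.09963431) = -10.02 dB

-10.02 dB


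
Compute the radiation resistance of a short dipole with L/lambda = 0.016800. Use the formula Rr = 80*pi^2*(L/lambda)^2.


Rr = 80 * pi^2 * (0.016800)^2 = 80 * 9.869604 * 2.822400e-04 = 0.2228 ohm

0.2228 ohm


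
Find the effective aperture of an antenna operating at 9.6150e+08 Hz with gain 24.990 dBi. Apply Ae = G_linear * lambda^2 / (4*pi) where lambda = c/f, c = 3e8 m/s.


lambda = c / f = 3.0000e+08 / 9.6150e+08 = 0.3120125 m
G_linear = 10^(24.990/10) = 315.5005
Ae = G_linear * lambda^2 / (4*pi) = 315.5005 * 0.3120125^2 / (4*pi) = 2.444 m^2

2.444 m^2


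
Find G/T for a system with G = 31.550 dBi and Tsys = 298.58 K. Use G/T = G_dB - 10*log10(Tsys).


G/T = 31.550 - 10*log10(298.58) = 31.550 - 24.75061 = 6.799 dB/K

6.799 dB/K


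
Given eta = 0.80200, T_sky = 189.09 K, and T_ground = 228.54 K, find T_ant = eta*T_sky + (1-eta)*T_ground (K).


T_ant = 0.80200 * 189.09 + (1 - 0.80200) * 228.54 = 196.9 K

196.9 K


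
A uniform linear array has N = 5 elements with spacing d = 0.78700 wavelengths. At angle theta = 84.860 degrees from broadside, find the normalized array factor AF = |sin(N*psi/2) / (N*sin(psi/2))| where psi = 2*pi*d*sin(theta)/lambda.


psi = 2*pi*0.78700*sin(84.860 deg) = 4.924982 rad
AF = |sin(5*4.924982/2) / (5*sin(4.924982/2))| = 0.07999

0.07999


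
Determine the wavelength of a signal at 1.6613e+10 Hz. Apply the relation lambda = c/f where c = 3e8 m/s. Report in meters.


lambda = c / f = 3.0000e+08 / 1.6613e+10 = 0.01806 m

0.01806 m


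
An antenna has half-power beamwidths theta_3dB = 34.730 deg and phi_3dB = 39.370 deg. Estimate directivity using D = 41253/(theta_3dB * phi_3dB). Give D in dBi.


D_linear = 41253 / (34.730 * 39.370) = 30.17070
D_dBi = 10 * log10(30.17070) = 14.80 dBi

14.80 dBi


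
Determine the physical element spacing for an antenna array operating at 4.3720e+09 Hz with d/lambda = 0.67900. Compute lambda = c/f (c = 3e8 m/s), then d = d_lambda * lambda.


lambda = c / f = 3.0000e+08 / 4.3720e+09 = 0.06861848 m
d = 0.67900 * 0.06861848 = 0.04659 m

0.04659 m


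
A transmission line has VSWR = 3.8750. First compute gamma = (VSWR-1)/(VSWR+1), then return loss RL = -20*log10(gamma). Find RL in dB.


gamma = (3.8750 - 1) / (3.8750 + 1) = 0.5897436
RL = -20 * log10(0.5897436) = 4.587 dB

4.587 dB


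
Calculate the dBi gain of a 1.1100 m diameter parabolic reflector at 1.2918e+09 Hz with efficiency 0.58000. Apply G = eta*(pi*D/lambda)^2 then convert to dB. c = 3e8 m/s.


lambda = c / f = 3.0000e+08 / 1.2918e+09 = 0.2322341 m
G_linear = 0.58000 * (pi * 1.1100 / 0.2322341)^2 = 130.7741
G_dBi = 10 * log10(130.7741) = 21.17 dBi

21.17 dBi


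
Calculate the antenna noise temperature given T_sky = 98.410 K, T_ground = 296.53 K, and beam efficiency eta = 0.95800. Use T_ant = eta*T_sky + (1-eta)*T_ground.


T_ant = 0.95800 * 98.410 + (1 - 0.95800) * 296.53 = 106.7 K

106.7 K


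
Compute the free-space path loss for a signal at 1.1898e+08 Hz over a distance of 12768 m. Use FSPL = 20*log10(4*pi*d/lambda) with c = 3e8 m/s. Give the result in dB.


lambda = c / f = 3.0000e+08 / 1.1898e+08 = 2.521432 m
FSPL = 20 * log10(4*pi*12768/2.521432) = 96.07 dB

96.07 dB


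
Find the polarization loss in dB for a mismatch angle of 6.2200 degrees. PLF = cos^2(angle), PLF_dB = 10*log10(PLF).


PLF_linear = cos^2(6.2200 deg) = 0.9882611
PLF_dB = 10 * log10(0.9882611) = -0.05128 dB

-0.05128 dB


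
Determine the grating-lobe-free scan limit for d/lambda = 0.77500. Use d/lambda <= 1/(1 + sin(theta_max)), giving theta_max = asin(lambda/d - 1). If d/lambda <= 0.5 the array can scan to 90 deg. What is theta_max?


lambda/d - 1 = 1/0.77500 - 1 = 0.2903226
theta_max = asin(0.2903226) = 16.88 deg

16.88 deg


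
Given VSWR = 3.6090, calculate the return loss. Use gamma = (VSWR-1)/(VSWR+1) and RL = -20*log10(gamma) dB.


gamma = (3.6090 - 1) / (3.6090 + 1) = 0.5660664
RL = -20 * log10(0.5660664) = 4.943 dB

4.943 dB


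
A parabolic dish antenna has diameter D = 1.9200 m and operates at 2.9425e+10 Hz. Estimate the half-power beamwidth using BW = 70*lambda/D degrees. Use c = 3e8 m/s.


lambda = c / f = 3.0000e+08 / 2.9425e+10 = 0.01019541 m
BW = 70 * 0.01019541 / 1.9200 = 0.3717 deg

0.3717 deg


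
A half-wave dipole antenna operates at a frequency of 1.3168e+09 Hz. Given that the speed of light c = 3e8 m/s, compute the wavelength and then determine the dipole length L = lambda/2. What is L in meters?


lambda = c / f = 3.0000e+08 / 1.3168e+09 = 0.2278250 m
L = lambda / 2 = 0.2278250 / 2 = 0.1139 m

0.1139 m


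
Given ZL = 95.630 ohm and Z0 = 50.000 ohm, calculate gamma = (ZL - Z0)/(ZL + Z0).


gamma = (95.630 - 50.000) / (95.630 + 50.000) = 0.3133

0.3133


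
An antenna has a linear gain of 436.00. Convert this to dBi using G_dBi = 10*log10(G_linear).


G_dBi = 10 * log10(436.00) = 26.39 dBi

26.39 dBi


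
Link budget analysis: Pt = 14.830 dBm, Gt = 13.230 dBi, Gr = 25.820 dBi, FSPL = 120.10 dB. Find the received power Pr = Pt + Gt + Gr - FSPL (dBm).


Pr = 14.830 + 13.230 + 25.820 - 120.10 = -66.22 dBm

-66.22 dBm


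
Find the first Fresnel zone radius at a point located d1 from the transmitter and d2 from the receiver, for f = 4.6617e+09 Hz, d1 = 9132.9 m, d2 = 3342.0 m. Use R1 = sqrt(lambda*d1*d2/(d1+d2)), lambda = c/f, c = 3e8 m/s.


lambda = c / f = 3.0000e+08 / 4.6617e+09 = 0.06435421 m
R1 = sqrt(0.06435421 * 9132.9 * 3342.0 / (9132.9 + 3342.0)) = 12.55 m

12.55 m


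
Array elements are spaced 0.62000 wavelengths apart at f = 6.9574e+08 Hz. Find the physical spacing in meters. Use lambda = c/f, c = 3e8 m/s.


lambda = c / f = 3.0000e+08 / 6.9574e+08 = 0.4311956 m
d = 0.62000 * 0.4311956 = 0.2673 m

0.2673 m


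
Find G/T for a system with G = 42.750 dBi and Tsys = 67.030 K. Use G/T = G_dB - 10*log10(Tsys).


G/T = 42.750 - 10*log10(67.030) = 42.750 - 18.26269 = 24.49 dB/K

24.49 dB/K


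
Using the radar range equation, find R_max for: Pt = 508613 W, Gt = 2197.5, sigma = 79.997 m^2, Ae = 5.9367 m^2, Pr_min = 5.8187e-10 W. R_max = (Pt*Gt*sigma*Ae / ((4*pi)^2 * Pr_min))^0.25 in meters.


R^4 = 508613*2197.5*79.997*5.9367 / ((4*pi)^2 * 5.8187e-10) = 5.776828e+18
R_max = 5.776828e+18^0.25 = 49026 m

49026 m


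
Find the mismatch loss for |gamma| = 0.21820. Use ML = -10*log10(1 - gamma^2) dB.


ML = -10 * log10(1 - 0.21820^2) = -10 * log10(0.95238876) = 0.2119 dB

0.2119 dB


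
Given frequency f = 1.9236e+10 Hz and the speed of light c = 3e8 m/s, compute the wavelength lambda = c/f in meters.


lambda = c / f = 3.0000e+08 / 1.9236e+10 = 0.01560 m

0.01560 m


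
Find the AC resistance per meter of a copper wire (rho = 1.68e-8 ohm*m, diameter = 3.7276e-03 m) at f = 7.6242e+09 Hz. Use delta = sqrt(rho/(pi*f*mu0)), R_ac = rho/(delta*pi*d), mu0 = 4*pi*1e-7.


delta = sqrt(1.68e-8 / (pi * 7.6242e+09 * 4*pi*1e-7)) = 7.470981e-07 m
R_ac = 1.68e-8 / (7.470981e-07 * pi * 3.7276e-03) = 1.920 ohm/m

1.920 ohm/m


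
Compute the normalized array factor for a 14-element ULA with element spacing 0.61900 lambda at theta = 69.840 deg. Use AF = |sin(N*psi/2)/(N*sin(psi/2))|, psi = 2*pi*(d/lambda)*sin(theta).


psi = 2*pi*0.61900*sin(69.840 deg) = 3.651010 rad
AF = |sin(14*3.651010/2) / (14*sin(3.651010/2))| = 0.03039

0.03039


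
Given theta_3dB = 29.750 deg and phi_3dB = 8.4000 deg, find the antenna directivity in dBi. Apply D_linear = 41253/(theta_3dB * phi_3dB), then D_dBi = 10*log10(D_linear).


D_linear = 41253 / (29.750 * 8.4000) = 165.0780
D_dBi = 10 * log10(165.0780) = 22.18 dBi

22.18 dBi


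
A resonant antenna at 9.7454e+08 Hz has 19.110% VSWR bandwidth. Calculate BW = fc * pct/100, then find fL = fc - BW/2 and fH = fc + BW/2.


BW = 9.7454e+08 * 19.110/100 = 1.862346e+08 Hz
fL = 9.7454e+08 - 1.862346e+08/2 = 8.814e+08 Hz
fH = 9.7454e+08 + 1.862346e+08/2 = 1.068e+09 Hz

BW=1.862e+08 Hz, fL=8.814e+08 Hz, fH=1.068e+09 Hz


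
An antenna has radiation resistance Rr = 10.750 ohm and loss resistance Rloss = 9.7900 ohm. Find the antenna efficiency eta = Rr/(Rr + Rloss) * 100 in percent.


eta = 10.750 / (10.750 + 9.7900) * 100 = 52.34%

52.34%


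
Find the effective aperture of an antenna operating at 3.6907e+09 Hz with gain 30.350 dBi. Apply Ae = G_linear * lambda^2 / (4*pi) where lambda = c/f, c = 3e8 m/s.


lambda = c / f = 3.0000e+08 / 3.6907e+09 = 0.08128539 m
G_linear = 10^(30.350/10) = 1083.927
Ae = G_linear * lambda^2 / (4*pi) = 1083.927 * 0.08128539^2 / (4*pi) = 0.5699 m^2

0.5699 m^2


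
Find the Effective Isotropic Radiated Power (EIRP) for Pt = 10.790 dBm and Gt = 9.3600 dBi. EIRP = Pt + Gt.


EIRP = Pt + Gt = 10.790 + 9.3600 = 20.15 dBm

20.15 dBm


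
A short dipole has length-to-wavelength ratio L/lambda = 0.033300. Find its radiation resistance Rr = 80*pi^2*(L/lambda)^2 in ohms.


Rr = 80 * pi^2 * (0.033300)^2 = 80 * 9.869604 * 1.108890e-03 = 0.8755 ohm

0.8755 ohm


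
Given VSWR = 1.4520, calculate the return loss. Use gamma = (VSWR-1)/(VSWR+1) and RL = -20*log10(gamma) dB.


gamma = (1.4520 - 1) / (1.4520 + 1) = 0.1843393
RL = -20 * log10(0.1843393) = 14.69 dB

14.69 dB


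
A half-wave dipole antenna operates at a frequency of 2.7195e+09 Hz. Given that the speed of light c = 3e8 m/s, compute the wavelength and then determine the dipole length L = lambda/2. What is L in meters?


lambda = c / f = 3.0000e+08 / 2.7195e+09 = 0.1103144 m
L = lambda / 2 = 0.1103144 / 2 = 0.05516 m

0.05516 m


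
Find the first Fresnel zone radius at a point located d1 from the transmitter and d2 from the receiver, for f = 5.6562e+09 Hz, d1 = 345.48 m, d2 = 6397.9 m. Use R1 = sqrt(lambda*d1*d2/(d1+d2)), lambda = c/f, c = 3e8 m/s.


lambda = c / f = 3.0000e+08 / 5.6562e+09 = 0.05303914 m
R1 = sqrt(0.05303914 * 345.48 * 6397.9 / (345.48 + 6397.9)) = 4.170 m

4.170 m


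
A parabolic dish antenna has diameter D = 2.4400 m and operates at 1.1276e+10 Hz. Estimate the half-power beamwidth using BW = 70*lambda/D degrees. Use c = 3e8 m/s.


lambda = c / f = 3.0000e+08 / 1.1276e+10 = 0.02660518 m
BW = 70 * 0.02660518 / 2.4400 = 0.7633 deg

0.7633 deg


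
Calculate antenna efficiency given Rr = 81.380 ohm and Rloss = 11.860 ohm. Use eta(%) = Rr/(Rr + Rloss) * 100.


eta = 81.380 / (81.380 + 11.860) * 100 = 87.28%

87.28%


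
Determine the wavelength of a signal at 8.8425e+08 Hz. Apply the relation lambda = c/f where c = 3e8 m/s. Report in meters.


lambda = c / f = 3.0000e+08 / 8.8425e+08 = 0.3393 m

0.3393 m


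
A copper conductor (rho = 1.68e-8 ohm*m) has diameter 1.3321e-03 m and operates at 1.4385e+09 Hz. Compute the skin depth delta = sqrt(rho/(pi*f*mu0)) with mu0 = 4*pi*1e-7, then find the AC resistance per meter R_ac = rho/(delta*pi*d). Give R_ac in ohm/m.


delta = sqrt(1.68e-8 / (pi * 1.4385e+09 * 4*pi*1e-7)) = 1.719966e-06 m
R_ac = 1.68e-8 / (1.719966e-06 * pi * 1.3321e-03) = 2.334 ohm/m

2.334 ohm/m


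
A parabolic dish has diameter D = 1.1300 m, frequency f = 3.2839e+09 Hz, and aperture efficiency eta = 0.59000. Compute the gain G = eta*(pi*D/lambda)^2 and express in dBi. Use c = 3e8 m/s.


lambda = c / f = 3.0000e+08 / 3.2839e+09 = 0.09135479 m
G_linear = 0.59000 * (pi * 1.1300 / 0.09135479)^2 = 890.9350
G_dBi = 10 * log10(890.9350) = 29.50 dBi

29.50 dBi


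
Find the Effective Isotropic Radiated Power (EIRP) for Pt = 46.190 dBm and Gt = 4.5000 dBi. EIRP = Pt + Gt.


EIRP = Pt + Gt = 46.190 + 4.5000 = 50.69 dBm

50.69 dBm


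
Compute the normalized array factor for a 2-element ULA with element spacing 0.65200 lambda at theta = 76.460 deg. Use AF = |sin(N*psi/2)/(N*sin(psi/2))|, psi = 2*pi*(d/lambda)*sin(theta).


psi = 2*pi*0.65200*sin(76.460 deg) = 3.982778 rad
AF = |sin(2*3.982778/2) / (2*sin(3.982778/2))| = 0.4083

0.4083


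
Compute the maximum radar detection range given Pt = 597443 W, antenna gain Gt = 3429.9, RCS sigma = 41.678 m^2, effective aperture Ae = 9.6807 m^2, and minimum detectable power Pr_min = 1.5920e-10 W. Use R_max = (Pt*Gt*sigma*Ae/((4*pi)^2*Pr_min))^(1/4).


R^4 = 597443*3429.9*41.678*9.6807 / ((4*pi)^2 * 1.5920e-10) = 3.288734e+19
R_max = 3.288734e+19^0.25 = 75728 m

75728 m


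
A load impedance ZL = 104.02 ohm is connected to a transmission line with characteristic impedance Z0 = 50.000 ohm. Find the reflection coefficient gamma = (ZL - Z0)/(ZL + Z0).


gamma = (104.02 - 50.000) / (104.02 + 50.000) = 0.3507

0.3507


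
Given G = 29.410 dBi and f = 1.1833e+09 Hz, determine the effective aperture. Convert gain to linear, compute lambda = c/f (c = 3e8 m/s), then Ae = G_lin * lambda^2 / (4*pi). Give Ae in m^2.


lambda = c / f = 3.0000e+08 / 1.1833e+09 = 0.2535283 m
G_linear = 10^(29.410/10) = 872.9714
Ae = G_linear * lambda^2 / (4*pi) = 872.9714 * 0.2535283^2 / (4*pi) = 4.465 m^2

4.465 m^2


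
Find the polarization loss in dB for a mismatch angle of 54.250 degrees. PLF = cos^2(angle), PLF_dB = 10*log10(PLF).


PLF_linear = cos^2(54.250 deg) = 0.3413477
PLF_dB = 10 * log10(0.3413477) = -4.668 dB

-4.668 dB


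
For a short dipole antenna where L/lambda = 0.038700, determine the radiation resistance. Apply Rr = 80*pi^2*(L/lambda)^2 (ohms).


Rr = 80 * pi^2 * (0.038700)^2 = 80 * 9.869604 * 1.497690e-03 = 1.183 ohm

1.183 ohm


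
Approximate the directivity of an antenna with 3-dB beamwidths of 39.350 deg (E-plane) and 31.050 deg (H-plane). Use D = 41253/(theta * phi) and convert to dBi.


D_linear = 41253 / (39.350 * 31.050) = 33.76363
D_dBi = 10 * log10(33.76363) = 15.28 dBi

15.28 dBi


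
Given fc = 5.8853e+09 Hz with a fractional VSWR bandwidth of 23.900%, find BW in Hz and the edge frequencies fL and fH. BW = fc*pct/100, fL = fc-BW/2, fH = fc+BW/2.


BW = 5.8853e+09 * 23.900/100 = 1.406587e+09 Hz
fL = 5.8853e+09 - 1.406587e+09/2 = 5.182e+09 Hz
fH = 5.8853e+09 + 1.406587e+09/2 = 6.589e+09 Hz

BW=1.407e+09 Hz, fL=5.182e+09 Hz, fH=6.589e+09 Hz


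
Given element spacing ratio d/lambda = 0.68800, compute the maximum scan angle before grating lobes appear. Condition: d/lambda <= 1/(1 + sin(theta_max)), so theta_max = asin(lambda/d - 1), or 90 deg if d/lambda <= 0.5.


lambda/d - 1 = 1/0.68800 - 1 = 0.4534884
theta_max = asin(0.4534884) = 26.97 deg

26.97 deg


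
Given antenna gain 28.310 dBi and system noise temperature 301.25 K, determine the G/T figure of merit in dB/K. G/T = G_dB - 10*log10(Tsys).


G/T = 28.310 - 10*log10(301.25) = 28.310 - 24.78927 = 3.521 dB/K

3.521 dB/K


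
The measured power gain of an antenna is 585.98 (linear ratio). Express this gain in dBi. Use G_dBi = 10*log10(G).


G_dBi = 10 * log10(585.98) = 27.68 dBi

27.68 dBi


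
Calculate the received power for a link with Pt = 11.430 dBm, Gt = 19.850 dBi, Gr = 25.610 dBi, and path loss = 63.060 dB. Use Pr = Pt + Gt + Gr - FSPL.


Pr = 11.430 + 19.850 + 25.610 - 63.060 = -6.17 dBm

-6.17 dBm


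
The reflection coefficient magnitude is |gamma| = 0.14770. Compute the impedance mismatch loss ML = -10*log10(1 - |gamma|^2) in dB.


ML = -10 * log10(1 - 0.14770^2) = -10 * log10(0.97818471) = 0.09579 dB

0.09579 dB


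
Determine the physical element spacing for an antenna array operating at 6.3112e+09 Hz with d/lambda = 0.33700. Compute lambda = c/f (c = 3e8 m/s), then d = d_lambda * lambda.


lambda = c / f = 3.0000e+08 / 6.3112e+09 = 0.04753454 m
d = 0.33700 * 0.04753454 = 0.01602 m

0.01602 m


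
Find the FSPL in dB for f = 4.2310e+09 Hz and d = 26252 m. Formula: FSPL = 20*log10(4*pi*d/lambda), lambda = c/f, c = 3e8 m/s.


lambda = c / f = 3.0000e+08 / 4.2310e+09 = 0.07090522 m
FSPL = 20 * log10(4*pi*26252/0.07090522) = 133.4 dB

133.4 dB


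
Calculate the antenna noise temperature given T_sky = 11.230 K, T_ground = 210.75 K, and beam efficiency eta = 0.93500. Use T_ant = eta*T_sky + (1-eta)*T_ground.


T_ant = 0.93500 * 11.230 + (1 - 0.93500) * 210.75 = 24.20 K

24.20 K


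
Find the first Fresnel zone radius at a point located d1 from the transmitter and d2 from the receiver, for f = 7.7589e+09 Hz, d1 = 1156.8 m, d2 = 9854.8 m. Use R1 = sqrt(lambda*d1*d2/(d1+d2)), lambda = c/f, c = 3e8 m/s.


lambda = c / f = 3.0000e+08 / 7.7589e+09 = 0.03866527 m
R1 = sqrt(0.03866527 * 1156.8 * 9854.8 / (1156.8 + 9854.8)) = 6.327 m

6.327 m


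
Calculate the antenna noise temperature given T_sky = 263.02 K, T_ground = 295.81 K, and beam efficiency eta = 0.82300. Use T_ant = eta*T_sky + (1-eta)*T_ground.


T_ant = 0.82300 * 263.02 + (1 - 0.82300) * 295.81 = 268.8 K

268.8 K


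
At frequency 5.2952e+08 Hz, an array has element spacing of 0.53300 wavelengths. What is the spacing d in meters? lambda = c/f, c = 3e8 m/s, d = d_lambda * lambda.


lambda = c / f = 3.0000e+08 / 5.2952e+08 = 0.5665508 m
d = 0.53300 * 0.5665508 = 0.3020 m

0.3020 m


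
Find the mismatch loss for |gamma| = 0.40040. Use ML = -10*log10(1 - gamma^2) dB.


ML = -10 * log10(1 - 0.40040^2) = -10 * log10(0.83967984) = 0.7589 dB

0.7589 dB


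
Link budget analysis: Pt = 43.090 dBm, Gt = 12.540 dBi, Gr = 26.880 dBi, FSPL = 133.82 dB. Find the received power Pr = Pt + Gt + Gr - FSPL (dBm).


Pr = 43.090 + 12.540 + 26.880 - 133.82 = -51.31 dBm

-51.31 dBm


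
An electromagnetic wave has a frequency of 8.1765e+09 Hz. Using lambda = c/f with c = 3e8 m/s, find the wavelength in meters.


lambda = c / f = 3.0000e+08 / 8.1765e+09 = 0.03669 m

0.03669 m


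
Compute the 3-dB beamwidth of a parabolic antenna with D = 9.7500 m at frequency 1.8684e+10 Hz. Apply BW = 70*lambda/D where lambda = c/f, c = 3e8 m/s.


lambda = c / f = 3.0000e+08 / 1.8684e+10 = 0.01605652 m
BW = 70 * 0.01605652 / 9.7500 = 0.1153 deg

0.1153 deg


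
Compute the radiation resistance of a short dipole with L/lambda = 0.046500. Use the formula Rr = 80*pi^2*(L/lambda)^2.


Rr = 80 * pi^2 * (0.046500)^2 = 80 * 9.869604 * 2.162250e-03 = 1.707 ohm

1.707 ohm


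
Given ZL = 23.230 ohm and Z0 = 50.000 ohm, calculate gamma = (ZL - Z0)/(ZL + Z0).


gamma = (23.230 - 50.000) / (23.230 + 50.000) = -0.3656

-0.3656


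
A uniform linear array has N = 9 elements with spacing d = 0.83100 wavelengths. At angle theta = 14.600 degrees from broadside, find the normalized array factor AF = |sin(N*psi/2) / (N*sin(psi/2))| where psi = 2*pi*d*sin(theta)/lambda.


psi = 2*pi*0.83100*sin(14.600 deg) = 1.316137 rad
AF = |sin(9*1.316137/2) / (9*sin(1.316137/2))| = 0.06410

0.06410
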